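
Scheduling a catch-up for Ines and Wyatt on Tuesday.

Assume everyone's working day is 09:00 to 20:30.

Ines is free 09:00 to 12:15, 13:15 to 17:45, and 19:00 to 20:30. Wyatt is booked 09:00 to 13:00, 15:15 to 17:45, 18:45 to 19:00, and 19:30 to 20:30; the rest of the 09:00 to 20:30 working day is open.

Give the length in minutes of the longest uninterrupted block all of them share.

120 minutes

Wyatt free within 09:00–20:30: 13:00–15:15, 17:45–18:45, 19:00–19:30.
Ines ∩ Wyatt: 13:15–15:15, 19:00–19:30.
Common window lengths: 120, 30 min; longest is 120.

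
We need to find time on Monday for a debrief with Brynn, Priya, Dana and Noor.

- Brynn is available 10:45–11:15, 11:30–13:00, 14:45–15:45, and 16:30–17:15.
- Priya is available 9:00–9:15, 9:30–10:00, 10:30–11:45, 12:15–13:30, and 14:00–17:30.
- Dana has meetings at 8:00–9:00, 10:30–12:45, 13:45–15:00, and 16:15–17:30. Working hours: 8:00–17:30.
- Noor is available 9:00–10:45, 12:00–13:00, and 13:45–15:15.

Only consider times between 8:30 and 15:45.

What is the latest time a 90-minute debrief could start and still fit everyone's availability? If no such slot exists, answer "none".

Dana free within 08:00–17:30: 09:00–10:30, 12:45–13:45, 15:00–16:15.
Brynn ∩ Priya: 10:45–11:15, 11:30–11:45, 12:15–13:00, 14:45–15:45, 16:30–17:15.
Brynn ∩ Priya ∩ Dana: 12:45–13:00, 15:00–15:45.
Brynn ∩ Priya ∩ Dana ∩ Noor: 12:45–13:00, 15:00–15:15.
Restricted to 08:30–15:45: 12:45–13:00, 15:00–15:15.
Windows ≥ 90 min: (none).

none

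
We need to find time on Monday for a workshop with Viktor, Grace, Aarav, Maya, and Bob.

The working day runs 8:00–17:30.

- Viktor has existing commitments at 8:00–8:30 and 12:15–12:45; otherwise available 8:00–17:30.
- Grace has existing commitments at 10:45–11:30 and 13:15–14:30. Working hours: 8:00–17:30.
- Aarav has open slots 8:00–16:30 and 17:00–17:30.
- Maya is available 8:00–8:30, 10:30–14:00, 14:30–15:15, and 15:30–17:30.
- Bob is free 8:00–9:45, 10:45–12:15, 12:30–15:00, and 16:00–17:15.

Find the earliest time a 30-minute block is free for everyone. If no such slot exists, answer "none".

Viktor free within 08:00–17:30: 08:30–12:15, 12:45–17:30.
Grace free within 08:00–17:30: 08:00–10:45, 11:30–13:15, 14:30–17:30.
Viktor ∩ Grace: 08:30–10:45, 11:30–12:15, 12:45–13:15, 14:30–17:30.
Viktor ∩ Grace ∩ Aarav: 08:30–10:45, 11:30–12:15, 12:45–13:15, 14:30–16:30, 17:00–17:30.
Viktor ∩ Grace ∩ Aarav ∩ Maya: 10:30–10:45, 11:30–12:15, 12:45–13:15, 14:30–15:15, 15:30–16:30, 17:00–17:30.
Viktor ∩ Grace ∩ Aarav ∩ Maya ∩ Bob: 11:30–12:15, 12:45–13:15, 14:30–15:00, 16:00–16:30, 17:00–17:15.
Windows ≥ 30 min: 11:30–12:15, 12:45–13:15, 14:30–15:00, 16:00–16:30.
Earliest such window starts at 11:30.

11:30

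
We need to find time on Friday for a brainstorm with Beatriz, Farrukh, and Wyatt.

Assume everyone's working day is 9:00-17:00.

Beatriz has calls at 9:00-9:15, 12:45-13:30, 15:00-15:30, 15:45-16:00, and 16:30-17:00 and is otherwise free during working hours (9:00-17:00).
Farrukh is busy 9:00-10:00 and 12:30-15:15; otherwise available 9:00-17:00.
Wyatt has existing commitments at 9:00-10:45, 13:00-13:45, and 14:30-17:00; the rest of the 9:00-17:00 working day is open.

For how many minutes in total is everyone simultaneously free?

105 minutes

Beatriz free within 09:00–17:00: 09:15–12:45, 13:30–15:00, 15:30–15:45, 16:00–16:30.
Farrukh free within 09:00–17:00: 10:00–12:30, 15:15–17:00.
Wyatt free within 09:00–17:00: 10:45–13:00, 13:45–14:30.
Beatriz ∩ Farrukh: 10:00–12:30, 15:30–15:45, 16:00–16:30.
Beatriz ∩ Farrukh ∩ Wyatt: 10:45–12:30.
Total common minutes: 105.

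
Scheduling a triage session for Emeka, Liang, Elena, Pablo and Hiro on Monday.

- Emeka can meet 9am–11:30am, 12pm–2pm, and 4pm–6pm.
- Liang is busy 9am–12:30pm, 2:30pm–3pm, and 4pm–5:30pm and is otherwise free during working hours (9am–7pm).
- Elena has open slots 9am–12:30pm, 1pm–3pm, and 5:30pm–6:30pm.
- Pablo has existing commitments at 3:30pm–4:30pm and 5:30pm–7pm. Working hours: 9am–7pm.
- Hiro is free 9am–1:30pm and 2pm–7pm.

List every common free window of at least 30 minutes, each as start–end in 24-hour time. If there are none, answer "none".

Liang free within 09:00–19:00: 12:30–14:30, 15:00–16:00, 17:30–19:00.
Pablo free within 09:00–19:00: 09:00–15:30, 16:30–17:30.
Emeka ∩ Liang: 12:30–14:00, 17:30–18:00.
Emeka ∩ Liang ∩ Elena: 13:00–14:00, 17:30–18:00.
Emeka ∩ Liang ∩ Elena ∩ Pablo: 13:00–14:00.
Emeka ∩ Liang ∩ Elena ∩ Pablo ∩ Hiro: 13:00–13:30.
Windows ≥ 30 min: 13:00–13:30.

13:00–13:30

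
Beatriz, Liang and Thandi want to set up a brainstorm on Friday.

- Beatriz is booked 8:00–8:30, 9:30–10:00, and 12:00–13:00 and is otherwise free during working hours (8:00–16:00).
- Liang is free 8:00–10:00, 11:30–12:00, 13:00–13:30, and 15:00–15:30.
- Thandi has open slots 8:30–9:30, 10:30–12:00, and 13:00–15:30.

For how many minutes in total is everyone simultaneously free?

Beatriz free within 08:00–16:00: 08:30–09:30, 10:00–12:00, 13:00–16:00.
Beatriz ∩ Liang: 08:30–09:30, 11:30–12:00, 13:00–13:30, 15:00–15:30.
Beatriz ∩ Liang ∩ Thandi: 08:30–09:30, 11:30–12:00, 13:00–13:30, 15:00–15:30.
Total common minutes: 60 + 30 + 30 + 30 = 150.

150 minutes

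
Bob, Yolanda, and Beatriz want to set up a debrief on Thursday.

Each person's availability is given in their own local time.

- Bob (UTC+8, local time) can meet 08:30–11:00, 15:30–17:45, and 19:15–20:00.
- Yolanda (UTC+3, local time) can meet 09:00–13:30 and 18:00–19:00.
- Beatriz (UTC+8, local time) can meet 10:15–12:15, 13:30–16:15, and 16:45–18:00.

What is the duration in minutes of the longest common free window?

Bob → UTC: 00:30–03:00, 07:30–09:45, 11:15–12:00.
Yolanda → UTC: 06:00–10:30, 15:00–16:00.
Beatriz → UTC: 02:15–04:15, 05:30–08:15, 08:45–10:00.
Bob ∩ Yolanda: 07:30–09:45.
Bob ∩ Yolanda ∩ Beatriz: 07:30–08:15, 08:45–09:45.
Common window lengths: 45, 60 min; longest is 60.

60 minutes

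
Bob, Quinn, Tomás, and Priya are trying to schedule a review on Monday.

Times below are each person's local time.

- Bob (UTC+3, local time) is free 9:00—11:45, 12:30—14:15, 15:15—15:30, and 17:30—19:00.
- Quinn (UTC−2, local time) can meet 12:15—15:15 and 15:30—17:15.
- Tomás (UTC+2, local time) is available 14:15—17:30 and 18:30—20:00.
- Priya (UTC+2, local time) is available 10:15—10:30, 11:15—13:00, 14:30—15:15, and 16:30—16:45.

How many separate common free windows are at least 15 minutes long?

1

Bob → UTC: 06:00–08:45, 09:30–11:15, 12:15–12:30, 14:30–16:00.
Quinn → UTC: 14:15–17:15, 17:30–19:15.
Tomás → UTC: 12:15–15:30, 16:30–18:00.
Priya → UTC: 08:15–08:30, 09:15–11:00, 12:30–13:15, 14:30–14:45.
Bob ∩ Quinn: 14:30–16:00.
Bob ∩ Quinn ∩ Tomás: 14:30–15:30.
Bob ∩ Quinn ∩ Tomás ∩ Priya: 14:30–14:45.
Windows ≥ 15 min: 14:30–14:45.
That's 1 window.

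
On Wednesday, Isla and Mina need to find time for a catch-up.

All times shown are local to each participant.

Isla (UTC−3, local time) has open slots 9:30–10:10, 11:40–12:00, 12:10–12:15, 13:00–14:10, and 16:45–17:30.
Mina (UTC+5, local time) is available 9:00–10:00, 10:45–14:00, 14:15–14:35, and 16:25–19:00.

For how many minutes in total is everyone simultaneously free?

Isla → UTC: 12:30–13:10, 14:40–15:00, 15:10–15:15, 16:00–17:10, 19:45–20:30.
Mina → UTC: 04:00–05:00, 05:45–09:00, 09:15–09:35, 11:25–14:00.
Isla ∩ Mina: 12:30–13:10.
Total common minutes: 40.

40 minutes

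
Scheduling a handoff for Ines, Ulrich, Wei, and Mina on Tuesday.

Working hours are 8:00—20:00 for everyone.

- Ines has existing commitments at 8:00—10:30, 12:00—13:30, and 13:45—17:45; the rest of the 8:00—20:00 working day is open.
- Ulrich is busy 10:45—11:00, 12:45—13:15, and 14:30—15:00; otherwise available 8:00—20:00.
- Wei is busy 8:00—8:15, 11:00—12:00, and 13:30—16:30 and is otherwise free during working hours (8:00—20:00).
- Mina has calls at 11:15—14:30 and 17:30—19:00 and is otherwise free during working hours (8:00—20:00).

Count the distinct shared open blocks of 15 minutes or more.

Ines free within 08:00–20:00: 10:30–12:00, 13:30–13:45, 17:45–20:00.
Ulrich free within 08:00–20:00: 08:00–10:45, 11:00–12:45, 13:15–14:30, 15:00–20:00.
Wei free within 08:00–20:00: 08:15–11:00, 12:00–13:30, 16:30–20:00.
Mina free within 08:00–20:00: 08:00–11:15, 14:30–17:30, 19:00–20:00.
Ines ∩ Ulrich: 10:30–10:45, 11:00–12:00, 13:30–13:45, 17:45–20:00.
Ines ∩ Ulrich ∩ Wei: 10:30–10:45, 17:45–20:00.
Ines ∩ Ulrich ∩ Wei ∩ Mina: 10:30–10:45, 19:00–20:00.
Windows ≥ 15 min: 10:30–10:45, 19:00–20:00.
That's 2 windows.

2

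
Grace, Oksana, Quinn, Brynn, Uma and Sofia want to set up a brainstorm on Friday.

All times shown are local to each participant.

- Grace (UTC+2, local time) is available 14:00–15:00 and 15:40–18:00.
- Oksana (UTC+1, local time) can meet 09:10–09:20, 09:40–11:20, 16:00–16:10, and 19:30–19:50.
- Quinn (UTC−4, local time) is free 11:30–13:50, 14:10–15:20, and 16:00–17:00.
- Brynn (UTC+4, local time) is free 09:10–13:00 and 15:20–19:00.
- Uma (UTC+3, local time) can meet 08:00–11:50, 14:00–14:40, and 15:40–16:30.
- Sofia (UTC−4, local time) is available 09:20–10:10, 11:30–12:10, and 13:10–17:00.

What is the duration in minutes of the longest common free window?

0 minutes

Grace → UTC: 12:00–13:00, 13:40–16:00.
Oksana → UTC: 08:10–08:20, 08:40–10:20, 15:00–15:10, 18:30–18:50.
Quinn → UTC: 15:30–17:50, 18:10–19:20, 20:00–21:00.
Brynn → UTC: 05:10–09:00, 11:20–15:00.
Uma → UTC: 05:00–08:50, 11:00–11:40, 12:40–13:30.
Sofia → UTC: 13:20–14:10, 15:30–16:10, 17:10–21:00.
Grace ∩ Oksana: 15:00–15:10.
Grace ∩ Oksana ∩ Quinn: (none).
Grace ∩ Oksana ∩ Quinn ∩ Brynn: (none).
Grace ∩ Oksana ∩ Quinn ∩ Brynn ∩ Uma: (none).
Grace ∩ Oksana ∩ Quinn ∩ Brynn ∩ Uma ∩ Sofia: (none).
No common window.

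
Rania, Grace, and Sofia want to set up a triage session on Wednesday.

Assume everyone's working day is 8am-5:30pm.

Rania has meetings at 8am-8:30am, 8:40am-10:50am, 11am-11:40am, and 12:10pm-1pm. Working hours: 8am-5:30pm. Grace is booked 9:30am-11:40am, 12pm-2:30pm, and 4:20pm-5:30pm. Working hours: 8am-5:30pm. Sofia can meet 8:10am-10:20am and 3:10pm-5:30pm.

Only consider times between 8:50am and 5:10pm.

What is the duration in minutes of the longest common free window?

Rania free within 08:00–17:30: 08:30–08:40, 10:50–11:00, 11:40–12:10, 13:00–17:30.
Grace free within 08:00–17:30: 08:00–09:30, 11:40–12:00, 14:30–16:20.
Rania ∩ Grace: 08:30–08:40, 11:40–12:00, 14:30–16:20.
Rania ∩ Grace ∩ Sofia: 08:30–08:40, 15:10–16:20.
Restricted to 08:50–17:10: 15:10–16:20.
Single common window of 70 minutes.

70 minutes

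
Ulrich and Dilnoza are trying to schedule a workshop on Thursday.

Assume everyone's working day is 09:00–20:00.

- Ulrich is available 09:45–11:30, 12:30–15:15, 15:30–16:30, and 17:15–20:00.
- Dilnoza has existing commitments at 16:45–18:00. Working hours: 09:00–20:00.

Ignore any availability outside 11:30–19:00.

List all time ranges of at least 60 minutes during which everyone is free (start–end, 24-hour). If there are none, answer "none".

Dilnoza free within 09:00–20:00: 09:00–16:45, 18:00–20:00.
Ulrich ∩ Dilnoza: 09:45–11:30, 12:30–15:15, 15:30–16:30, 18:00–20:00.
Restricted to 11:30–19:00: 12:30–15:15, 15:30–16:30, 18:00–19:00.
Windows ≥ 60 min: 12:30–15:15, 15:30–16:30, 18:00–19:00.

12:30–15:15, 15:30–16:30, 18:00–19:00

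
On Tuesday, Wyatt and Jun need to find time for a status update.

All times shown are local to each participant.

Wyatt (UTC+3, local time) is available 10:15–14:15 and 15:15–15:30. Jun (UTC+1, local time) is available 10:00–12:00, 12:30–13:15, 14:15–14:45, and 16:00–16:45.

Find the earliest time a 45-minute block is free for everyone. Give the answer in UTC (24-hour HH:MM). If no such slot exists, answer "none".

09:00

Wyatt → UTC: 07:15–11:15, 12:15–12:30.
Jun → UTC: 09:00–11:00, 11:30–12:15, 13:15–13:45, 15:00–15:45.
Wyatt ∩ Jun: 09:00–11:00.
Windows ≥ 45 min: 09:00–11:00.
Earliest such window starts at 09:00.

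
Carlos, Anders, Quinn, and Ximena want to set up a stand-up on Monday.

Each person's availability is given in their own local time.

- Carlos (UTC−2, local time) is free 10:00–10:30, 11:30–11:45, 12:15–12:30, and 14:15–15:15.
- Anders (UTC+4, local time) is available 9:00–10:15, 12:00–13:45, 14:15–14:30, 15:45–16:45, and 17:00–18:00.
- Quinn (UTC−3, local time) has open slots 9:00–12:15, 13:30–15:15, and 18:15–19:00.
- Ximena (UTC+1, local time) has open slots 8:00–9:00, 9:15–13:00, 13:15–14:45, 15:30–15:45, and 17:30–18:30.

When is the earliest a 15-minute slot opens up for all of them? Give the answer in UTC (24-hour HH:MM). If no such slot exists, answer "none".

Carlos → UTC: 12:00–12:30, 13:30–13:45, 14:15–14:30, 16:15–17:15.
Anders → UTC: 05:00–06:15, 08:00–09:45, 10:15–10:30, 11:45–12:45, 13:00–14:00.
Quinn → UTC: 12:00–15:15, 16:30–18:15, 21:15–22:00.
Ximena → UTC: 07:00–08:00, 08:15–12:00, 12:15–13:45, 14:30–14:45, 16:30–17:30.
Carlos ∩ Anders: 12:00–12:30, 13:30–13:45.
Carlos ∩ Anders ∩ Quinn: 12:00–12:30, 13:30–13:45.
Carlos ∩ Anders ∩ Quinn ∩ Ximena: 12:15–12:30, 13:30–13:45.
Windows ≥ 15 min: 12:15–12:30, 13:30–13:45.
Earliest such window starts at 12:15.

12:15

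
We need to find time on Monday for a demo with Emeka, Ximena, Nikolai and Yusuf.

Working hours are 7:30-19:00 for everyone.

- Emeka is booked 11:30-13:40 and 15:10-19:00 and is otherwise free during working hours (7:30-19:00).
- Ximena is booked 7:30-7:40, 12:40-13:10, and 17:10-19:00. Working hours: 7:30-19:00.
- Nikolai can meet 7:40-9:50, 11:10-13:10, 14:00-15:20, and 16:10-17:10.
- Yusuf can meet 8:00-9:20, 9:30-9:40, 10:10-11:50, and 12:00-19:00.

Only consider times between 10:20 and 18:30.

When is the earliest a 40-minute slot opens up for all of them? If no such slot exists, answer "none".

Emeka free within 07:30–19:00: 07:30–11:30, 13:40–15:10.
Ximena free within 07:30–19:00: 07:40–12:40, 13:10–17:10.
Emeka ∩ Ximena: 07:40–11:30, 13:40–15:10.
Emeka ∩ Ximena ∩ Nikolai: 07:40–09:50, 11:10–11:30, 14:00–15:10.
Emeka ∩ Ximena ∩ Nikolai ∩ Yusuf: 08:00–09:20, 09:30–09:40, 11:10–11:30, 14:00–15:10.
Restricted to 10:20–18:30: 11:10–11:30, 14:00–15:10.
Windows ≥ 40 min: 14:00–15:10.
Earliest such window starts at 14:00.

14:00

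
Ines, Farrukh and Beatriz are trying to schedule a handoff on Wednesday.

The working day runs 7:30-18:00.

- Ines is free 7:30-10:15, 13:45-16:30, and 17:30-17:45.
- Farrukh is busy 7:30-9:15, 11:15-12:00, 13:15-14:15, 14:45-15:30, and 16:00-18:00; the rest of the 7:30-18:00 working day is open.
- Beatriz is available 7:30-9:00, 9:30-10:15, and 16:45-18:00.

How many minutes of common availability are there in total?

Farrukh free within 07:30–18:00: 09:15–11:15, 12:00–13:15, 14:15–14:45, 15:30–16:00.
Ines ∩ Farrukh: 09:15–10:15, 14:15–14:45, 15:30–16:00.
Ines ∩ Farrukh ∩ Beatriz: 09:30–10:15.
Total common minutes: 45.

45 minutes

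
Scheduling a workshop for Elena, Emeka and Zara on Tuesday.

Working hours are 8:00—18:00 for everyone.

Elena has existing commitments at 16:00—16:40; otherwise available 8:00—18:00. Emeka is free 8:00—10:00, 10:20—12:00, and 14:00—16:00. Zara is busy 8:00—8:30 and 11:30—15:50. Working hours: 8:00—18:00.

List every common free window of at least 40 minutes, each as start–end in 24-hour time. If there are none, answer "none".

08:30–10:00, 10:20–11:30

Elena free within 08:00–18:00: 08:00–16:00, 16:40–18:00.
Zara free within 08:00–18:00: 08:30–11:30, 15:50–18:00.
Elena ∩ Emeka: 08:00–10:00, 10:20–12:00, 14:00–16:00.
Elena ∩ Emeka ∩ Zara: 08:30–10:00, 10:20–11:30, 15:50–16:00.
Windows ≥ 40 min: 08:30–10:00, 10:20–11:30.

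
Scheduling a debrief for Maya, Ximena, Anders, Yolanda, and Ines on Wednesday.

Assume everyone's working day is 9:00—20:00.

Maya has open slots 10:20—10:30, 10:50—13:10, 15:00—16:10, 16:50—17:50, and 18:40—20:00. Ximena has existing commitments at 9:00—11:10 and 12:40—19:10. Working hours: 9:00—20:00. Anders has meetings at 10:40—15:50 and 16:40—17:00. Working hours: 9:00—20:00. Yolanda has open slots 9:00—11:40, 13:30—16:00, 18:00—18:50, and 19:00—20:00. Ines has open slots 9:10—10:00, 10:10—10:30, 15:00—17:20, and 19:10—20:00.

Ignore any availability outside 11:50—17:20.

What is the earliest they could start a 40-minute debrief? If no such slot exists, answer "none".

none

Ximena free within 09:00–20:00: 11:10–12:40, 19:10–20:00.
Anders free within 09:00–20:00: 09:00–10:40, 15:50–16:40, 17:00–20:00.
Maya ∩ Ximena: 11:10–12:40, 19:10–20:00.
Maya ∩ Ximena ∩ Anders: 19:10–20:00.
Maya ∩ Ximena ∩ Anders ∩ Yolanda: 19:10–20:00.
Maya ∩ Ximena ∩ Anders ∩ Yolanda ∩ Ines: 19:10–20:00.
Restricted to 11:50–17:20: (none).
Windows ≥ 40 min: (none).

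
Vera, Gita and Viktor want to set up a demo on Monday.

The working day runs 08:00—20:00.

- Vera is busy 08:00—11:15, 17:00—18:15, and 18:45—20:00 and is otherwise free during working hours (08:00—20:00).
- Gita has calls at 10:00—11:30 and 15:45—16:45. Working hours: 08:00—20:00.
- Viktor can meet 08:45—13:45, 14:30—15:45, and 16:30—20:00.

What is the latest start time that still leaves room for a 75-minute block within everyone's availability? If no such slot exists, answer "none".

Vera free within 08:00–20:00: 11:15–17:00, 18:15–18:45.
Gita free within 08:00–20:00: 08:00–10:00, 11:30–15:45, 16:45–20:00.
Vera ∩ Gita: 11:30–15:45, 16:45–17:00, 18:15–18:45.
Vera ∩ Gita ∩ Viktor: 11:30–13:45, 14:30–15:45, 16:45–17:00, 18:15–18:45.
Windows ≥ 75 min: 11:30–13:45, 14:30–15:45.
Latest start in the last window 14:30–15:45 is 15:45 − 75 min = 14:30.

14:30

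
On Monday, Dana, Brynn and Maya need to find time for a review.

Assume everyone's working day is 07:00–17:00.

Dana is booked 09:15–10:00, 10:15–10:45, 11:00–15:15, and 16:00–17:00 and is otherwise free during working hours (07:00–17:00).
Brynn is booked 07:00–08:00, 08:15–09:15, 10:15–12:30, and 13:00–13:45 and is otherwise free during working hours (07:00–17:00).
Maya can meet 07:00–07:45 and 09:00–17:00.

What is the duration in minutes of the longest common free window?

Dana free within 07:00–17:00: 07:00–09:15, 10:00–10:15, 10:45–11:00, 15:15–16:00.
Brynn free within 07:00–17:00: 08:00–08:15, 09:15–10:15, 12:30–13:00, 13:45–17:00.
Dana ∩ Brynn: 08:00–08:15, 10:00–10:15, 15:15–16:00.
Dana ∩ Brynn ∩ Maya: 10:00–10:15, 15:15–16:00.
Common window lengths: 15, 45 min; longest is 45.

45 minutes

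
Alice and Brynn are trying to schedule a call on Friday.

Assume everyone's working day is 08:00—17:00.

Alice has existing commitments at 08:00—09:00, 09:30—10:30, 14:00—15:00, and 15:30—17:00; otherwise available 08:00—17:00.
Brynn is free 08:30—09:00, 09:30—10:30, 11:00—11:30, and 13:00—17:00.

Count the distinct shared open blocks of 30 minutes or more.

3

Alice free within 08:00–17:00: 09:00–09:30, 10:30–14:00, 15:00–15:30.
Alice ∩ Brynn: 11:00–11:30, 13:00–14:00, 15:00–15:30.
Windows ≥ 30 min: 11:00–11:30, 13:00–14:00, 15:00–15:30.
That's 3 windows.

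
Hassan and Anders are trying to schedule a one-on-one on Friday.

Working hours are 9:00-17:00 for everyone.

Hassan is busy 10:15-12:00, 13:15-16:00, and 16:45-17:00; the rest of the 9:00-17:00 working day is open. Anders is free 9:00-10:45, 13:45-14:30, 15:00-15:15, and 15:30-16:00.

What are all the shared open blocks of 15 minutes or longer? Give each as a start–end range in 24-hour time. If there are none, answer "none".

Hassan free within 09:00–17:00: 09:00–10:15, 12:00–13:15, 16:00–16:45.
Hassan ∩ Anders: 09:00–10:15.
Windows ≥ 15 min: 09:00–10:15.

09:00–10:15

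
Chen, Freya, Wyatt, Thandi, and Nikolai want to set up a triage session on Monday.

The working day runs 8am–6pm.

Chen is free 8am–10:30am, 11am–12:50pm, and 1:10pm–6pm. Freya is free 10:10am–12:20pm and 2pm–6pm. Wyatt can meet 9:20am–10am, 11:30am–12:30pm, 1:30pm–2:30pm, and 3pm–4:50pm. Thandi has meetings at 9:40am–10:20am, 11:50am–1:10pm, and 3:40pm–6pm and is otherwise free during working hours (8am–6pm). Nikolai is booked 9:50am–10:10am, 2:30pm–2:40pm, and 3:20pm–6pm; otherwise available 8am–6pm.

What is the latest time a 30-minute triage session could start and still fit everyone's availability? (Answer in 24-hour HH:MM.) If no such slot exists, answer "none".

Thandi free within 08:00–18:00: 08:00–09:40, 10:20–11:50, 13:10–15:40.
Nikolai free within 08:00–18:00: 08:00–09:50, 10:10–14:30, 14:40–15:20.
Chen ∩ Freya: 10:10–10:30, 11:00–12:20, 14:00–18:00.
Chen ∩ Freya ∩ Wyatt: 11:30–12:20, 14:00–14:30, 15:00–16:50.
Chen ∩ Freya ∩ Wyatt ∩ Thandi: 11:30–11:50, 14:00–14:30, 15:00–15:40.
Chen ∩ Freya ∩ Wyatt ∩ Thandi ∩ Nikolai: 11:30–11:50, 14:00–14:30, 15:00–15:20.
Windows ≥ 30 min: 14:00–14:30.
Latest start in the last window 14:00–14:30 is 14:30 − 30 min = 14:00.

14:00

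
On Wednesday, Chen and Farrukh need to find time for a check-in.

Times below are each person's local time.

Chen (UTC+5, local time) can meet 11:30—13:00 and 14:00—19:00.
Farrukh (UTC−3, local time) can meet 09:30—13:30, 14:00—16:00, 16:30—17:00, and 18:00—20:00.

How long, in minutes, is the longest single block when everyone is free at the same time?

Chen → UTC: 06:30–08:00, 09:00–14:00.
Farrukh → UTC: 12:30–16:30, 17:00–19:00, 19:30–20:00, 21:00–23:00.
Chen ∩ Farrukh: 12:30–14:00.
Single common window of 90 minutes.

90 minutes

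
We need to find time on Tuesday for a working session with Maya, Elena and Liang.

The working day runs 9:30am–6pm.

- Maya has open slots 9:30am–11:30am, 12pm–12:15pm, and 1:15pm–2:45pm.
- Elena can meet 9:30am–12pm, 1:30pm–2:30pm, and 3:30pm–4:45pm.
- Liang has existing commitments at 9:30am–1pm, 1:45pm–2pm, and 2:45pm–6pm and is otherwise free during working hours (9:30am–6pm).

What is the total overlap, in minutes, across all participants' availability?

45 minutes

Liang free within 09:30–18:00: 13:00–13:45, 14:00–14:45.
Maya ∩ Elena: 09:30–11:30, 13:30–14:30.
Maya ∩ Elena ∩ Liang: 13:30–13:45, 14:00–14:30.
Total common minutes: 15 + 30 = 45.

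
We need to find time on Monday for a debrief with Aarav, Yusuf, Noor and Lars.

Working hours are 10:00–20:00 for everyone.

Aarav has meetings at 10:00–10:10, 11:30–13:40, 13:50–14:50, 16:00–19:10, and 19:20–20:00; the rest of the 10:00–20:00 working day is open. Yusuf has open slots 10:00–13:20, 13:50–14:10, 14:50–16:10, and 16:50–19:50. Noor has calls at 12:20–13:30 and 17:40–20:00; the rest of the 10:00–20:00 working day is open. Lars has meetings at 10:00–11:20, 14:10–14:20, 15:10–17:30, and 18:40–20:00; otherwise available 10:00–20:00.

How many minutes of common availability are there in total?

30 minutes

Aarav free within 10:00–20:00: 10:10–11:30, 13:40–13:50, 14:50–16:00, 19:10–19:20.
Noor free within 10:00–20:00: 10:00–12:20, 13:30–17:40.
Lars free within 10:00–20:00: 11:20–14:10, 14:20–15:10, 17:30–18:40.
Aarav ∩ Yusuf: 10:10–11:30, 14:50–16:00, 19:10–19:20.
Aarav ∩ Yusuf ∩ Noor: 10:10–11:30, 14:50–16:00.
Aarav ∩ Yusuf ∩ Noor ∩ Lars: 11:20–11:30, 14:50–15:10.
Total common minutes: 10 + 20 = 30.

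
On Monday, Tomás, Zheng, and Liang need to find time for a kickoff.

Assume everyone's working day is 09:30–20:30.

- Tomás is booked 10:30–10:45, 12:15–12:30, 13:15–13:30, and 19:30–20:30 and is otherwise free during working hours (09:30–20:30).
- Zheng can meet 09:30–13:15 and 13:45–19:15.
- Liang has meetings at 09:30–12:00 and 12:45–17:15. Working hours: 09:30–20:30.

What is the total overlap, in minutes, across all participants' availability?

Tomás free within 09:30–20:30: 09:30–10:30, 10:45–12:15, 12:30–13:15, 13:30–19:30.
Liang free within 09:30–20:30: 12:00–12:45, 17:15–20:30.
Tomás ∩ Zheng: 09:30–10:30, 10:45–12:15, 12:30–13:15, 13:45–19:15.
Tomás ∩ Zheng ∩ Liang: 12:00–12:15, 12:30–12:45, 17:15–19:15.
Total common minutes: 15 + 15 + 120 = 150.

150 minutes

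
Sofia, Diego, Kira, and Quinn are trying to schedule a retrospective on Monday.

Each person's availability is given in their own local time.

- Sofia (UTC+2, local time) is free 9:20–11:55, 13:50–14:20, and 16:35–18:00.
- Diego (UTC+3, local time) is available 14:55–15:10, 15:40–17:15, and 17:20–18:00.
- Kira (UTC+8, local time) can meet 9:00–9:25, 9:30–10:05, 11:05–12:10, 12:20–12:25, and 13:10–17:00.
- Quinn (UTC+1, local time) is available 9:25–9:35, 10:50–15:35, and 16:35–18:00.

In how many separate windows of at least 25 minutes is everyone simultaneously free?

0

Sofia → UTC: 07:20–09:55, 11:50–12:20, 14:35–16:00.
Diego → UTC: 11:55–12:10, 12:40–14:15, 14:20–15:00.
Kira → UTC: 01:00–01:25, 01:30–02:05, 03:05–04:10, 04:20–04:25, 05:10–09:00.
Quinn → UTC: 08:25–08:35, 09:50–14:35, 15:35–17:00.
Sofia ∩ Diego: 11:55–12:10, 14:35–15:00.
Sofia ∩ Diego ∩ Kira: (none).
Sofia ∩ Diego ∩ Kira ∩ Quinn: (none).
Windows ≥ 25 min: (none).
That's 0 windows.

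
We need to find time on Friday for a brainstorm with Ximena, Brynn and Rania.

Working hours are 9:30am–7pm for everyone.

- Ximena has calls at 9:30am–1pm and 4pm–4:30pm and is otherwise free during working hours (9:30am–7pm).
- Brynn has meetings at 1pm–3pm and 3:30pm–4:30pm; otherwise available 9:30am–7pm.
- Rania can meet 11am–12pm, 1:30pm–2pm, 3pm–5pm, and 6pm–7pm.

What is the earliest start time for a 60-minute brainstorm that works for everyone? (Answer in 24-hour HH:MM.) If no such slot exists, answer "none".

18:00

Ximena free within 09:30–19:00: 13:00–16:00, 16:30–19:00.
Brynn free within 09:30–19:00: 09:30–13:00, 15:00–15:30, 16:30–19:00.
Ximena ∩ Brynn: 15:00–15:30, 16:30–19:00.
Ximena ∩ Brynn ∩ Rania: 15:00–15:30, 16:30–17:00, 18:00–19:00.
Windows ≥ 60 min: 18:00–19:00.
Earliest such window starts at 18:00.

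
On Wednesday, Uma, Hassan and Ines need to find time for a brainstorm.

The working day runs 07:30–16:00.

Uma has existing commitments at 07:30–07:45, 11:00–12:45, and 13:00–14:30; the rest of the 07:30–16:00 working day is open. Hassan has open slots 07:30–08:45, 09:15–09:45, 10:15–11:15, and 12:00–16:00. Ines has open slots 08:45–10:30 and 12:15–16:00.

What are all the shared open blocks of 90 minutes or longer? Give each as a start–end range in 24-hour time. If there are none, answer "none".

Uma free within 07:30–16:00: 07:45–11:00, 12:45–13:00, 14:30–16:00.
Uma ∩ Hassan: 07:45–08:45, 09:15–09:45, 10:15–11:00, 12:45–13:00, 14:30–16:00.
Uma ∩ Hassan ∩ Ines: 09:15–09:45, 10:15–10:30, 12:45–13:00, 14:30–16:00.
Windows ≥ 90 min: 14:30–16:00.

14:30–16:00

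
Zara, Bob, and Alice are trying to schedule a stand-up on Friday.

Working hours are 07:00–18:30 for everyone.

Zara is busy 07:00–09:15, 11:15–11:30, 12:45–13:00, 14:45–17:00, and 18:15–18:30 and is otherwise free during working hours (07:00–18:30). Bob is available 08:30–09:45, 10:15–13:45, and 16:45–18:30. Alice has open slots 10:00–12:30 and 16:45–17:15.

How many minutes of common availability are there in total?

135 minutes

Zara free within 07:00–18:30: 09:15–11:15, 11:30–12:45, 13:00–14:45, 17:00–18:15.
Zara ∩ Bob: 09:15–09:45, 10:15–11:15, 11:30–12:45, 13:00–13:45, 17:00–18:15.
Zara ∩ Bob ∩ Alice: 10:15–11:15, 11:30–12:30, 17:00–17:15.
Total common minutes: 60 + 60 + 15 = 135.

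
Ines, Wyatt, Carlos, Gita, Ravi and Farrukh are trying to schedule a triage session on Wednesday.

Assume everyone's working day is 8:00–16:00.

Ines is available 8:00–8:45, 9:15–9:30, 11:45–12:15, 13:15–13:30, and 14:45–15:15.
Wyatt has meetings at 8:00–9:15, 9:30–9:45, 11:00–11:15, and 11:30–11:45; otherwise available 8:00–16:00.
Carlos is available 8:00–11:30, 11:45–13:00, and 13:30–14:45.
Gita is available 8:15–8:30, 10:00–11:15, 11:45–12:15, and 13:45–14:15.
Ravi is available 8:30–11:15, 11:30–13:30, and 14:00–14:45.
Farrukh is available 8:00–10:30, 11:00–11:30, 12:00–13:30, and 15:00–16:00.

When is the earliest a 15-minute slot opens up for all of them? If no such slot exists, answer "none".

12:00

Wyatt free within 08:00–16:00: 09:15–09:30, 09:45–11:00, 11:15–11:30, 11:45–16:00.
Ines ∩ Wyatt: 09:15–09:30, 11:45–12:15, 13:15–13:30, 14:45–15:15.
Ines ∩ Wyatt ∩ Carlos: 09:15–09:30, 11:45–12:15.
Ines ∩ Wyatt ∩ Carlos ∩ Gita: 11:45–12:15.
Ines ∩ Wyatt ∩ Carlos ∩ Gita ∩ Ravi: 11:45–12:15.
Ines ∩ Wyatt ∩ Carlos ∩ Gita ∩ Ravi ∩ Farrukh: 12:00–12:15.
Windows ≥ 15 min: 12:00–12:15.
Earliest such window starts at 12:00.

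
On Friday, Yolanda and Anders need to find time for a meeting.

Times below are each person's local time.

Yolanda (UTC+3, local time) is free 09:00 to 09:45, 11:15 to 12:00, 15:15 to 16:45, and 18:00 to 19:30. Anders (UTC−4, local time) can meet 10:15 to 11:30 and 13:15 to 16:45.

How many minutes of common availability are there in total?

30 minutes

Yolanda → UTC: 06:00–06:45, 08:15–09:00, 12:15–13:45, 15:00–16:30.
Anders → UTC: 14:15–15:30, 17:15–20:45.
Yolanda ∩ Anders: 15:00–15:30.
Total common minutes: 30.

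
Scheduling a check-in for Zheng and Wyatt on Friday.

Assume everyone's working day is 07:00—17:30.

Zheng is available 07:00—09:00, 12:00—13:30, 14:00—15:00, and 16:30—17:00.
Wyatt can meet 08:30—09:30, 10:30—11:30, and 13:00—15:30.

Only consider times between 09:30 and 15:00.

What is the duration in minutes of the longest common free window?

60 minutes

Zheng ∩ Wyatt: 08:30–09:00, 13:00–13:30, 14:00–15:00.
Restricted to 09:30–15:00: 13:00–13:30, 14:00–15:00.
Common window lengths: 30, 60 min; longest is 60.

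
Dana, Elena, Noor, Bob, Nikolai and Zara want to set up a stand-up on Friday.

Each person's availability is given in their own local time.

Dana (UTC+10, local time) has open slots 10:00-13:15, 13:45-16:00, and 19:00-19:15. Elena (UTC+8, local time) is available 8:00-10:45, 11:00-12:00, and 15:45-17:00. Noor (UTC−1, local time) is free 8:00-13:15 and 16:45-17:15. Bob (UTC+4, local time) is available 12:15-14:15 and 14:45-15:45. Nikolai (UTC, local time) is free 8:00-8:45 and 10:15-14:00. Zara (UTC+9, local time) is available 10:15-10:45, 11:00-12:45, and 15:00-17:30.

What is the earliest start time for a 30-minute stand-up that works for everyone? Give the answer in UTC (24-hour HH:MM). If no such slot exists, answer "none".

none

Dana → UTC: 00:00–03:15, 03:45–06:00, 09:00–09:15.
Elena → UTC: 00:00–02:45, 03:00–04:00, 07:45–09:00.
Noor → UTC: 09:00–14:15, 17:45–18:15.
Bob → UTC: 08:15–10:15, 10:45–11:45.
Nikolai → UTC: 08:00–08:45, 10:15–14:00.
Zara → UTC: 01:15–01:45, 02:00–03:45, 06:00–08:30.
Dana ∩ Elena: 00:00–02:45, 03:00–03:15, 03:45–04:00.
Dana ∩ Elena ∩ Noor: (none).
Dana ∩ Elena ∩ Noor ∩ Bob: (none).
Dana ∩ Elena ∩ Noor ∩ Bob ∩ Nikolai: (none).
Dana ∩ Elena ∩ Noor ∩ Bob ∩ Nikolai ∩ Zara: (none).
Windows ≥ 30 min: (none).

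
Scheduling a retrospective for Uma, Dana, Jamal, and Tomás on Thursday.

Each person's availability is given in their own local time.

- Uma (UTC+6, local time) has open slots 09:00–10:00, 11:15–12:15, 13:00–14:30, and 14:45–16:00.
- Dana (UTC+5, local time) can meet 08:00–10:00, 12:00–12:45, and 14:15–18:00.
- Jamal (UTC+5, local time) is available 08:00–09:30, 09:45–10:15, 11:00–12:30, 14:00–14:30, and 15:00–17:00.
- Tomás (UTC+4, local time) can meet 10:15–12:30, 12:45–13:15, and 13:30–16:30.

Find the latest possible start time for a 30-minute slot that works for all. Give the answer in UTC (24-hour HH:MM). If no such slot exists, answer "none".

07:00

Uma → UTC: 03:00–04:00, 05:15–06:15, 07:00–08:30, 08:45–10:00.
Dana → UTC: 03:00–05:00, 07:00–07:45, 09:15–13:00.
Jamal → UTC: 03:00–04:30, 04:45–05:15, 06:00–07:30, 09:00–09:30, 10:00–12:00.
Tomás → UTC: 06:15–08:30, 08:45–09:15, 09:30–12:30.
Uma ∩ Dana: 03:00–04:00, 07:00–07:45, 09:15–10:00.
Uma ∩ Dana ∩ Jamal: 03:00–04:00, 07:00–07:30, 09:15–09:30.
Uma ∩ Dana ∩ Jamal ∩ Tomás: 07:00–07:30.
Windows ≥ 30 min: 07:00–07:30.
Latest start in the last window 07:00–07:30 is 07:30 − 30 min = 07:00.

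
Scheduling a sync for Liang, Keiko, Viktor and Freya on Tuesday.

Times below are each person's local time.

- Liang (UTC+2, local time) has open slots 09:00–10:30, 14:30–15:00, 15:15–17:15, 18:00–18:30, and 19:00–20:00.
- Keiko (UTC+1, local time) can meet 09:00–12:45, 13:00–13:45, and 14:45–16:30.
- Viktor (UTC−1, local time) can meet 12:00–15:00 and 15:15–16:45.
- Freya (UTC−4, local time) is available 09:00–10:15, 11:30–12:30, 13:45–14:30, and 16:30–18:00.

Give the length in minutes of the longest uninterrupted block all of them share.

Liang → UTC: 07:00–08:30, 12:30–13:00, 13:15–15:15, 16:00–16:30, 17:00–18:00.
Keiko → UTC: 08:00–11:45, 12:00–12:45, 13:45–15:30.
Viktor → UTC: 13:00–16:00, 16:15–17:45.
Freya → UTC: 13:00–14:15, 15:30–16:30, 17:45–18:30, 20:30–22:00.
Liang ∩ Keiko: 08:00–08:30, 12:30–12:45, 13:45–15:15.
Liang ∩ Keiko ∩ Viktor: 13:45–15:15.
Liang ∩ Keiko ∩ Viktor ∩ Freya: 13:45–14:15.
Single common window of 30 minutes.

30 minutes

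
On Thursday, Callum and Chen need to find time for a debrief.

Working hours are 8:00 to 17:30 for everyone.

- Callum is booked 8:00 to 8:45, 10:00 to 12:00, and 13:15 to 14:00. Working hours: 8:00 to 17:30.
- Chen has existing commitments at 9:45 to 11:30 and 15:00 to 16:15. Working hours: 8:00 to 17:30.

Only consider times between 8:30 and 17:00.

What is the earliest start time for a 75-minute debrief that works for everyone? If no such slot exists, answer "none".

Callum free within 08:00–17:30: 08:45–10:00, 12:00–13:15, 14:00–17:30.
Chen free within 08:00–17:30: 08:00–09:45, 11:30–15:00, 16:15–17:30.
Callum ∩ Chen: 08:45–09:45, 12:00–13:15, 14:00–15:00, 16:15–17:30.
Restricted to 08:30–17:00: 08:45–09:45, 12:00–13:15, 14:00–15:00, 16:15–17:00.
Windows ≥ 75 min: 12:00–13:15.
Earliest such window starts at 12:00.

12:00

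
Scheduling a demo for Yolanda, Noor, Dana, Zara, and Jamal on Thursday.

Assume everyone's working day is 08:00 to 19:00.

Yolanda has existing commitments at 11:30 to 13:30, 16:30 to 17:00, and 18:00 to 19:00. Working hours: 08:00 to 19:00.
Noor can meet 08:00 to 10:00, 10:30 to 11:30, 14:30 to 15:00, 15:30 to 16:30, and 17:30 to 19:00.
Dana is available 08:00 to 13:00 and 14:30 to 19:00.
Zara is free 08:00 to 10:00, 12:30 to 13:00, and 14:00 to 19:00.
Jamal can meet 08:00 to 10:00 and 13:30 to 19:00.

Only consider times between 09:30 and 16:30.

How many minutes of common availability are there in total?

120 minutes

Yolanda free within 08:00–19:00: 08:00–11:30, 13:30–16:30, 17:00–18:00.
Yolanda ∩ Noor: 08:00–10:00, 10:30–11:30, 14:30–15:00, 15:30–16:30, 17:30–18:00.
Yolanda ∩ Noor ∩ Dana: 08:00–10:00, 10:30–11:30, 14:30–15:00, 15:30–16:30, 17:30–18:00.
Yolanda ∩ Noor ∩ Dana ∩ Zara: 08:00–10:00, 14:30–15:00, 15:30–16:30, 17:30–18:00.
Yolanda ∩ Noor ∩ Dana ∩ Zara ∩ Jamal: 08:00–10:00, 14:30–15:00, 15:30–16:30, 17:30–18:00.
Restricted to 09:30–16:30: 09:30–10:00, 14:30–15:00, 15:30–16:30.
Total common minutes: 30 + 30 + 60 = 120.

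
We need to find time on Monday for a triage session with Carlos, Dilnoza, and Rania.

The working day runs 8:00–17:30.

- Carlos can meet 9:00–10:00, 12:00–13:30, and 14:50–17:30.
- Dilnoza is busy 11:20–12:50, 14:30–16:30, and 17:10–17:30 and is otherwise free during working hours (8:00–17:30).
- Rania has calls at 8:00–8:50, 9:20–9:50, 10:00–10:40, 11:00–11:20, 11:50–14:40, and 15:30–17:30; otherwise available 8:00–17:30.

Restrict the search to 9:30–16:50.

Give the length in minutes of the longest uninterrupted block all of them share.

10 minutes

Dilnoza free within 08:00–17:30: 08:00–11:20, 12:50–14:30, 16:30–17:10.
Rania free within 08:00–17:30: 08:50–09:20, 09:50–10:00, 10:40–11:00, 11:20–11:50, 14:40–15:30.
Carlos ∩ Dilnoza: 09:00–10:00, 12:50–13:30, 16:30–17:10.
Carlos ∩ Dilnoza ∩ Rania: 09:00–09:20, 09:50–10:00.
Restricted to 09:30–16:50: 09:50–10:00.
Single common window of 10 minutes.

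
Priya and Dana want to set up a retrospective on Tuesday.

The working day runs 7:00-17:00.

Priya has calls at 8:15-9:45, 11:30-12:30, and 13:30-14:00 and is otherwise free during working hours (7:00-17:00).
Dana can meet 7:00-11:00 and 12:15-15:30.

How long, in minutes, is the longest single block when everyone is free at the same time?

Priya free within 07:00–17:00: 07:00–08:15, 09:45–11:30, 12:30–13:30, 14:00–17:00.
Priya ∩ Dana: 07:00–08:15, 09:45–11:00, 12:30–13:30, 14:00–15:30.
Common window lengths: 75, 75, 60, 90 min; longest is 90.

90 minutes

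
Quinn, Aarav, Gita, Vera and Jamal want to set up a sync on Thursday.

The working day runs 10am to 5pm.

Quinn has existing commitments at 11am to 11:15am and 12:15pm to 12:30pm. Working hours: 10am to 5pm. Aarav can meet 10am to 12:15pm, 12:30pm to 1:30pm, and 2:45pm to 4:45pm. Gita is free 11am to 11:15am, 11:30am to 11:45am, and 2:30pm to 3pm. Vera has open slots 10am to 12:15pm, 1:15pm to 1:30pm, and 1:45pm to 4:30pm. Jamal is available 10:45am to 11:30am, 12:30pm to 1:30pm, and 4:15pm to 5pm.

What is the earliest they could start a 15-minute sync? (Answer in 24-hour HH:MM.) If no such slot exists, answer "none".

Quinn free within 10:00–17:00: 10:00–11:00, 11:15–12:15, 12:30–17:00.
Quinn ∩ Aarav: 10:00–11:00, 11:15–12:15, 12:30–13:30, 14:45–16:45.
Quinn ∩ Aarav ∩ Gita: 11:30–11:45, 14:45–15:00.
Quinn ∩ Aarav ∩ Gita ∩ Vera: 11:30–11:45, 14:45–15:00.
Quinn ∩ Aarav ∩ Gita ∩ Vera ∩ Jamal: (none).
Windows ≥ 15 min: (none).

none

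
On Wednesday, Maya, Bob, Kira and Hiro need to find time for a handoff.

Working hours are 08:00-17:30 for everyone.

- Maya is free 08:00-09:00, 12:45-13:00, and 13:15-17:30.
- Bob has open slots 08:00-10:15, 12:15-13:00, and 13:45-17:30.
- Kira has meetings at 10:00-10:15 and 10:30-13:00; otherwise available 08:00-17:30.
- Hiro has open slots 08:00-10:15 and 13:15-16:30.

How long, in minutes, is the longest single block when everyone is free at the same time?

Kira free within 08:00–17:30: 08:00–10:00, 10:15–10:30, 13:00–17:30.
Maya ∩ Bob: 08:00–09:00, 12:45–13:00, 13:45–17:30.
Maya ∩ Bob ∩ Kira: 08:00–09:00, 13:45–17:30.
Maya ∩ Bob ∩ Kira ∩ Hiro: 08:00–09:00, 13:45–16:30.
Common window lengths: 60, 165 min; longest is 165.

165 minutes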